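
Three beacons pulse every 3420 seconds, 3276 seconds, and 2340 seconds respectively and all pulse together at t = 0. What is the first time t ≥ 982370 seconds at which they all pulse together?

1244880 seconds

Joint pulses occur at multiples of LCM(3420, 3276, 2340).
3420 = 2^2 × 3^2 × 5 × 19
3276 = 2^2 × 3^2 × 7 × 13
2340 = 2^2 × 3^2 × 5 × 13
LCM(3420, 3276, 2340) = 2^2 × 3^2 × 5 × 7 × 13 × 19 = 311220.
Smallest multiple of 311220 that is ≥ 982370: ⌈982370/311220⌉ × 311220 = 4 × 311220 = 1244880.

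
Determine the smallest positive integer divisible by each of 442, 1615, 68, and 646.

83980

442 = 2 × 13 × 17
1615 = 5 × 17 × 19
68 = 2^2 × 17
646 = 2 × 17 × 19
LCM(442, 1615, 68, 646) = 2^2 × 5 × 13 × 17 × 19 = 83980.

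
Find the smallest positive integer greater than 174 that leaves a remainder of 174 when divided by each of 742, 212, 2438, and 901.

N − 174 must be a common multiple of 742, 212, 2438, and 901.
742 = 2 × 7 × 53
212 = 2^2 × 53
2438 = 2 × 23 × 53
901 = 17 × 53
LCM(742, 212, 2438, 901) = 2^2 × 7 × 17 × 23 × 53 = 580244.
Smallest N > 174 is LCM + 174 = 580244 + 174 = 580418.

580418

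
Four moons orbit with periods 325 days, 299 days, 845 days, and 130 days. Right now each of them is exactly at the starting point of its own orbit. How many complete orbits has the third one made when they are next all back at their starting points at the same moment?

230 orbits

The first common completion time is the LCM of the periods.
325 = 5^2 × 13
299 = 13 × 23
845 = 5 × 13^2
130 = 2 × 5 × 13
LCM(325, 299, 845, 130) = 2 × 5^2 × 13^2 × 23 = 194350.
Orbits for period 845: 194350 / 845 = 230.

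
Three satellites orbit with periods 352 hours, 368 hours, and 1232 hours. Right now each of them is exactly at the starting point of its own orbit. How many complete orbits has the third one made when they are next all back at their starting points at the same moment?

The first common completion time is the LCM of the periods.
352 = 2^5 × 11
368 = 2^4 × 23
1232 = 2^4 × 7 × 11
LCM(352, 368, 1232) = 2^5 × 7 × 11 × 23 = 56672.
Orbits for period 1232: 56672 / 1232 = 46.

46 orbits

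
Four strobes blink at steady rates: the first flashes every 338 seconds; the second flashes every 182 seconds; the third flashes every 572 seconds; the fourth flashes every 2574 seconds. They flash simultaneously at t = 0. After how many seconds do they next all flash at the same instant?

468468 seconds

The first simultaneous occurrence is after LCM of the individual periods.
338 = 2 × 13^2
182 = 2 × 7 × 13
572 = 2^2 × 11 × 13
2574 = 2 × 3^2 × 11 × 13
LCM(338, 182, 572, 2574) = 2^2 × 3^2 × 7 × 11 × 13^2 = 468468.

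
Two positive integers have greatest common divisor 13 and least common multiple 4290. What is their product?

For any two positive integers, gcd × lcm = product = 13 × 4290 = 55770.

55770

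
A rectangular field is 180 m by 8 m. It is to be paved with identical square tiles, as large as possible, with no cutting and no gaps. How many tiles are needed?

Tile side = gcd(180, 8).
180 = 2^2 × 3^2 × 5
8 = 2^3
gcd(180, 8) = 2^2 = 4.
Tiles: (180/4) × (8/4) = 45 × 2 = 90.

90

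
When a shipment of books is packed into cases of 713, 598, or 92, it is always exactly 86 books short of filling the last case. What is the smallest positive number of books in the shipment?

36990

Being 86 short of a full case of size k means N ≡ −86 (mod k), i.e. N + 86 is a multiple of each size.
713 = 23 × 31
598 = 2 × 13 × 23
92 = 2^2 × 23
LCM(713, 598, 92) = 2^2 × 13 × 23 × 31 = 37076.
Smallest positive N is 37076 − 86 = 36990.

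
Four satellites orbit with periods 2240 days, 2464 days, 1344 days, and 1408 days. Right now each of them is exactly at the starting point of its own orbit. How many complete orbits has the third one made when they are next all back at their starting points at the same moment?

110 orbits

They are all back at their starting positions together after one LCM of the periods.
2240 = 2^6 × 5 × 7
2464 = 2^5 × 7 × 11
1344 = 2^6 × 3 × 7
1408 = 2^7 × 11
LCM(2240, 2464, 1344, 1408) = 2^7 × 3 × 5 × 7 × 11 = 147840.
Orbits for period 1344: 147840 / 1344 = 110.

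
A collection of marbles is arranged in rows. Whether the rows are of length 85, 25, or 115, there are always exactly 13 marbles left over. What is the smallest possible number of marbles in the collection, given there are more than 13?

N − 13 must be a common multiple of 85, 25, and 115.
85 = 5 × 17
25 = 5^2
115 = 5 × 23
LCM(85, 25, 115) = 5^2 × 17 × 23 = 9775.
Smallest N > 13 is LCM + 13 = 9775 + 13 = 9788.

9788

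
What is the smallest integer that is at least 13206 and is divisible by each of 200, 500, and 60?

15000

The integer must be a common multiple of 200, 500, and 60, so a multiple of their LCM.
200 = 2^3 × 5^2
500 = 2^2 × 5^3
60 = 2^2 × 3 × 5
LCM(200, 500, 60) = 2^3 × 3 × 5^3 = 3000.
Smallest multiple of 3000 that is ≥ 13206: ⌈13206/3000⌉ × 3000 = 5 × 3000 = 15000.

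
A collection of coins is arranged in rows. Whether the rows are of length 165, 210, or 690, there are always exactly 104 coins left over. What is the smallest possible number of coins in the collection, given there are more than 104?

53234

N − 104 must be a common multiple of 165, 210, and 690.
165 = 3 × 5 × 11
210 = 2 × 3 × 5 × 7
690 = 2 × 3 × 5 × 23
LCM(165, 210, 690) = 2 × 3 × 5 × 7 × 11 × 23 = 53130.
Smallest N > 104 is LCM + 104 = 53130 + 104 = 53234.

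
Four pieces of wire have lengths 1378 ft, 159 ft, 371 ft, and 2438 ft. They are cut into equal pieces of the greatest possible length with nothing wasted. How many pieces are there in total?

82

Piece length = gcd(1378, 159, 371, 2438).
1378 = 2 × 13 × 53
159 = 3 × 53
371 = 7 × 53
2438 = 2 × 23 × 53
gcd(1378, 159, 371, 2438) = 53.
Total pieces = 1378/53 + 159/53 + 371/53 + 2438/53 = 26 + 3 + 7 + 46 = 82.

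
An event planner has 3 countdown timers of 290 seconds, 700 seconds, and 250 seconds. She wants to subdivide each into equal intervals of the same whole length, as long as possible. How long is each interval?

10 seconds

The interval must divide each timer length; the longest such is the gcd.
290 = 2 × 5 × 29
700 = 2^2 × 5^2 × 7
250 = 2 × 5^3
gcd(290, 700, 250) = 2 × 5 = 10.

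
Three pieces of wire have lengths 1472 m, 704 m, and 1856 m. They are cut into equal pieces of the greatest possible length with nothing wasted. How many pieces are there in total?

63

Piece length = gcd(1472, 704, 1856).
1472 = 2^6 × 23
704 = 2^6 × 11
1856 = 2^6 × 29
gcd(1472, 704, 1856) = 2^6 = 64.
Total pieces = 1472/64 + 704/64 + 1856/64 = 23 + 11 + 29 = 63.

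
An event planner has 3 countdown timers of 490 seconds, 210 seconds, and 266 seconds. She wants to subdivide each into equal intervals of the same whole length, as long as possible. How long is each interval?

14 seconds

The interval must divide each timer length; the longest such is the gcd.
490 = 2 × 5 × 7^2
210 = 2 × 3 × 5 × 7
266 = 2 × 7 × 19
gcd(490, 210, 266) = 2 × 7 = 14.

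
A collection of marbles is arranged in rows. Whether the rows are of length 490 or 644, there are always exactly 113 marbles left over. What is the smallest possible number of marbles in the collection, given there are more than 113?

N − 113 must be a common multiple of 490 and 644.
490 = 2 × 5 × 7^2
644 = 2^2 × 7 × 23
LCM(490, 644) = 2^2 × 5 × 7^2 × 23 = 22540.
Smallest N > 113 is LCM + 113 = 22540 + 113 = 22653.

22653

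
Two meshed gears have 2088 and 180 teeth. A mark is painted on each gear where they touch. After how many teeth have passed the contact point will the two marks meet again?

The first simultaneous occurrence is after LCM of the individual periods.
2088 = 2^3 × 3^2 × 29
180 = 2^2 × 3^2 × 5
LCM(2088, 180) = 2^3 × 3^2 × 5 × 29 = 10440.

10440 teeth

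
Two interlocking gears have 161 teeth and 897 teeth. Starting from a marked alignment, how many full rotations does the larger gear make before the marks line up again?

7 rotations

All finish a whole number of cycles simultaneously at t = LCM of the periods.
161 = 7 × 23
897 = 3 × 13 × 23
LCM(161, 897) = 3 × 7 × 13 × 23 = 6279.
Rotations for period 897: 6279 / 897 = 7.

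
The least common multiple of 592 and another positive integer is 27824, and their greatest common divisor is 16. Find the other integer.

752

gcd × lcm = product of the two integers, so the other integer is (16 × 27824) / 592 = 752.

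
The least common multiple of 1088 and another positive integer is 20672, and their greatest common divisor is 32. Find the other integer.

608

gcd × lcm = product of the two integers, so the other integer is (32 × 20672) / 1088 = 608.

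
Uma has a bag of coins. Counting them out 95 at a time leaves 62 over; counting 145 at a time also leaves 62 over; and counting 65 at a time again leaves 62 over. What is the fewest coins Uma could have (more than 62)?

35877

N − 62 must be a common multiple of 95, 145, and 65.
95 = 5 × 19
145 = 5 × 29
65 = 5 × 13
LCM(95, 145, 65) = 5 × 13 × 19 × 29 = 35815.
Smallest N > 62 is LCM + 62 = 35815 + 62 = 35877.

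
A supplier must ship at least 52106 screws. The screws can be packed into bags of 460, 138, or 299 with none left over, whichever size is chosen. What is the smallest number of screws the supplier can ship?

53820

The number of screws must be a common multiple of 460, 138, and 299, so a multiple of their LCM.
460 = 2^2 × 5 × 23
138 = 2 × 3 × 23
299 = 13 × 23
LCM(460, 138, 299) = 2^2 × 3 × 5 × 13 × 23 = 17940.
Smallest multiple of 17940 that is ≥ 52106: ⌈52106/17940⌉ × 17940 = 3 × 17940 = 53820.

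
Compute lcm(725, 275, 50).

725 = 5^2 × 29
275 = 5^2 × 11
50 = 2 × 5^2
LCM(725, 275, 50) = 2 × 5^2 × 11 × 29 = 15950.

15950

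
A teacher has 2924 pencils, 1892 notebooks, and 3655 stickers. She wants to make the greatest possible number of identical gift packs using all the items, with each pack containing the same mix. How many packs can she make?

The pack count must divide each quantity, so the greatest is gcd(2924, 1892, 3655).
2924 = 2^2 × 17 × 43
1892 = 2^2 × 11 × 43
3655 = 5 × 17 × 43
gcd(2924, 1892, 3655) = 43.

43 packs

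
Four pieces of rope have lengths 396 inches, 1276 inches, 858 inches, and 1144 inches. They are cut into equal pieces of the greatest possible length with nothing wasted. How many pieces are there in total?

Piece length = gcd(396, 1276, 858, 1144).
396 = 2^2 × 3^2 × 11
1276 = 2^2 × 11 × 29
858 = 2 × 3 × 11 × 13
1144 = 2^3 × 11 × 13
gcd(396, 1276, 858, 1144) = 2 × 11 = 22.
Total pieces = 396/22 + 1276/22 + 858/22 + 1144/22 = 18 + 58 + 39 + 52 = 167.

167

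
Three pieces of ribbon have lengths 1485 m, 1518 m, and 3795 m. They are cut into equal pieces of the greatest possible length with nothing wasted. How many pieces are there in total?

206

Piece length = gcd(1485, 1518, 3795).
1485 = 3^3 × 5 × 11
1518 = 2 × 3 × 11 × 23
3795 = 3 × 5 × 11 × 23
gcd(1485, 1518, 3795) = 3 × 11 = 33.
Total pieces = 1485/33 + 1518/33 + 3795/33 = 45 + 46 + 115 = 206.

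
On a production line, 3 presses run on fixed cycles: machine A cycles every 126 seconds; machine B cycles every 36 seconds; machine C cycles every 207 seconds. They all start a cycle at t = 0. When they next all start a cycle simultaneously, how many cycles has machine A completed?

All finish a whole number of cycles simultaneously at t = LCM of the periods.
126 = 2 × 3^2 × 7
36 = 2^2 × 3^2
207 = 3^2 × 23
LCM(126, 36, 207) = 2^2 × 3^2 × 7 × 23 = 5796.
Cycles for period 126: 5796 / 126 = 46.

46 cycles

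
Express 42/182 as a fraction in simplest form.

3/13

42 = 2 × 3 × 7
182 = 2 × 7 × 13
gcd(42, 182) = 2 × 7 = 14.
Divide numerator and denominator by 14: 42/182 = 3/13.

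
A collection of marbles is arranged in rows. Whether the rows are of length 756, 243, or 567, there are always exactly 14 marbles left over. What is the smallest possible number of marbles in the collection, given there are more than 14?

N − 14 must be a common multiple of 756, 243, and 567.
756 = 2^2 × 3^3 × 7
243 = 3^5
567 = 3^4 × 7
LCM(756, 243, 567) = 2^2 × 3^5 × 7 = 6804.
Smallest N > 14 is LCM + 14 = 6804 + 14 = 6818.

6818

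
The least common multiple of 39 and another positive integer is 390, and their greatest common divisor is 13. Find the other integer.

gcd × lcm = product of the two integers, so the other integer is (13 × 390) / 39 = 130.

130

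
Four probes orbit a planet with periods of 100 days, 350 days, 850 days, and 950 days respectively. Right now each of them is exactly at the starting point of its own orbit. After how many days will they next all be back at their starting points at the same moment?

We need the least common multiple of the intervals.
100 = 2^2 × 5^2
350 = 2 × 5^2 × 7
850 = 2 × 5^2 × 17
950 = 2 × 5^2 × 19
LCM(100, 350, 850, 950) = 2^2 × 5^2 × 7 × 17 × 19 = 226100.

226100 days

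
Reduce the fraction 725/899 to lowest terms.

25/31

725 = 5^2 × 29
899 = 29 × 31
gcd(725, 899) = 29.
Divide numerator and denominator by 29: 725/899 = 25/31.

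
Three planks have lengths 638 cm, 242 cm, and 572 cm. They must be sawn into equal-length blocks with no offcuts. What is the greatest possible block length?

22 cm

This is the greatest common divisor of 638, 242, and 572.
638 = 2 × 11 × 29
242 = 2 × 11^2
572 = 2^2 × 11 × 13
gcd(638, 242, 572) = 2 × 11 = 22.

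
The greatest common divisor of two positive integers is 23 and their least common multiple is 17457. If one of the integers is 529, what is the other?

759

For two integers, gcd × lcm = product, so the other is (23 × 17457) / 529 = 401511 / 529 = 759.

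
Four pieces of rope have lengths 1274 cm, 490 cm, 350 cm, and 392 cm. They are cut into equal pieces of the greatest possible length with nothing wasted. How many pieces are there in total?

Piece length = gcd(1274, 490, 350, 392).
1274 = 2 × 7^2 × 13
490 = 2 × 5 × 7^2
350 = 2 × 5^2 × 7
392 = 2^3 × 7^2
gcd(1274, 490, 350, 392) = 2 × 7 = 14.
Total pieces = 1274/14 + 490/14 + 350/14 + 392/14 = 91 + 35 + 25 + 28 = 179.

179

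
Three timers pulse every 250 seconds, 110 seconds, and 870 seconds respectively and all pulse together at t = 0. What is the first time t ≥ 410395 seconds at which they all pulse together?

478500 seconds

Joint pulses occur at multiples of LCM(250, 110, 870).
250 = 2 × 5^3
110 = 2 × 5 × 11
870 = 2 × 3 × 5 × 29
LCM(250, 110, 870) = 2 × 3 × 5^3 × 11 × 29 = 239250.
Smallest multiple of 239250 that is ≥ 410395: ⌈410395/239250⌉ × 239250 = 2 × 239250 = 478500.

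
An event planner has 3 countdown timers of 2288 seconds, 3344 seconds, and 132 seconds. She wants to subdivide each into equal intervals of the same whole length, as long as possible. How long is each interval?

44 seconds

The interval must divide each timer length; the longest such is the gcd.
2288 = 2^4 × 11 × 13
3344 = 2^4 × 11 × 19
132 = 2^2 × 3 × 11
gcd(2288, 3344, 132) = 2^2 × 11 = 44.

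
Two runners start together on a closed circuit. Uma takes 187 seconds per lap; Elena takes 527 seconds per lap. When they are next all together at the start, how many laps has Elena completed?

11 laps

All finish a whole number of cycles simultaneously at t = LCM of the periods.
187 = 11 × 17
527 = 17 × 31
LCM(187, 527) = 11 × 17 × 31 = 5797.
Laps for period 527: 5797 / 527 = 11.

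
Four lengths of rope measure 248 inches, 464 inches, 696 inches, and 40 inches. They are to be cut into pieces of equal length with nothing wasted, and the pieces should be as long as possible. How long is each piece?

Each piece length must divide every original length, so the longest possible is gcd(248, 464, 696, 40).
248 = 2^3 × 31
464 = 2^4 × 29
696 = 2^3 × 3 × 29
40 = 2^3 × 5
gcd(248, 464, 696, 40) = 2^3 = 8.

8 inches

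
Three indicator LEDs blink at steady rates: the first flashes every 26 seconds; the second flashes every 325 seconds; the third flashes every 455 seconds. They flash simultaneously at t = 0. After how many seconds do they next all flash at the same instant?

4550 seconds

They coincide at every common multiple of the periods; the first is the LCM.
26 = 2 × 13
325 = 5^2 × 13
455 = 5 × 7 × 13
LCM(26, 325, 455) = 2 × 5^2 × 7 × 13 = 4550.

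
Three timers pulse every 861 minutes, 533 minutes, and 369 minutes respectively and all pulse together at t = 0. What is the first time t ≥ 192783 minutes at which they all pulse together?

201474 minutes

Joint pulses occur at multiples of LCM(861, 533, 369).
861 = 3 × 7 × 41
533 = 13 × 41
369 = 3^2 × 41
LCM(861, 533, 369) = 3^2 × 7 × 13 × 41 = 33579.
Smallest multiple of 33579 that is ≥ 192783: ⌈192783/33579⌉ × 33579 = 6 × 33579 = 201474.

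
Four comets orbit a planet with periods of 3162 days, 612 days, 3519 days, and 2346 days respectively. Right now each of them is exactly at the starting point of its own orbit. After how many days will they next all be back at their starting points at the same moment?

They coincide at every common multiple of the periods; the first is the LCM.
3162 = 2 × 3 × 17 × 31
612 = 2^2 × 3^2 × 17
3519 = 3^2 × 17 × 23
2346 = 2 × 3 × 17 × 23
LCM(3162, 612, 3519, 2346) = 2^2 × 3^2 × 17 × 23 × 31 = 436356.

436356 days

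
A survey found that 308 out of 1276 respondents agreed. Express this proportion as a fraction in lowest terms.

7/29

308 = 2^2 × 7 × 11
1276 = 2^2 × 11 × 29
gcd(308, 1276) = 2^2 × 11 = 44.
Divide numerator and denominator by 44: 308/1276 = 7/29.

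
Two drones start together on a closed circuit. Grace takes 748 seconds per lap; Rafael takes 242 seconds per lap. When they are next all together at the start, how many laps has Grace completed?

11 laps

All finish a whole number of cycles simultaneously at t = LCM of the periods.
748 = 2^2 × 11 × 17
242 = 2 × 11^2
LCM(748, 242) = 2^2 × 11^2 × 17 = 8228.
Laps for period 748: 8228 / 748 = 11.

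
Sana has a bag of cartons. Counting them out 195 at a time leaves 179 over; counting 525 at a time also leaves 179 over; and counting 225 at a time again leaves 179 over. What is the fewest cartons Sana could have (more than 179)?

20654

N − 179 must be a common multiple of 195, 525, and 225.
195 = 3 × 5 × 13
525 = 3 × 5^2 × 7
225 = 3^2 × 5^2
LCM(195, 525, 225) = 3^2 × 5^2 × 7 × 13 = 20475.
Smallest N > 179 is LCM + 179 = 20475 + 179 = 20654.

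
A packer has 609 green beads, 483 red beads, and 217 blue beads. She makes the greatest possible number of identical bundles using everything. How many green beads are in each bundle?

Number of bundles = gcd(609, 483, 217).
609 = 3 × 7 × 29
483 = 3 × 7 × 23
217 = 7 × 31
gcd(609, 483, 217) = 7.
green beads per bundle = 609 / 7 = 87.

87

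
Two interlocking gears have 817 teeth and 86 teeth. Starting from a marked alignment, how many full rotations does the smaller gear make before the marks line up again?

19 rotations

All finish a whole number of cycles simultaneously at t = LCM of the periods.
817 = 19 × 43
86 = 2 × 43
LCM(817, 86) = 2 × 19 × 43 = 1634.
Rotations for period 86: 1634 / 86 = 19.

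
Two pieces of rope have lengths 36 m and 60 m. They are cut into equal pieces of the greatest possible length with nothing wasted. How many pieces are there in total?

8

Piece length = gcd(36, 60).
36 = 2^2 × 3^2
60 = 2^2 × 3 × 5
gcd(36, 60) = 2^2 × 3 = 12.
Total pieces = 36/12 + 60/12 = 3 + 5 = 8.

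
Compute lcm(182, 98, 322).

29302

182 = 2 × 7 × 13
98 = 2 × 7^2
322 = 2 × 7 × 23
LCM(182, 98, 322) = 2 × 7^2 × 13 × 23 = 29302.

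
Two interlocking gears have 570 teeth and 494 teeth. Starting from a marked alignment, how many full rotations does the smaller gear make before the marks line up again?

They are all back at their starting positions together after one LCM of the periods.
570 = 2 × 3 × 5 × 19
494 = 2 × 13 × 19
LCM(570, 494) = 2 × 3 × 5 × 13 × 19 = 7410.
Rotations for period 494: 7410 / 494 = 15.

15 rotations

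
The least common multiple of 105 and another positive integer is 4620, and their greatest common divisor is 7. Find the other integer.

gcd × lcm = product of the two integers, so the other integer is (7 × 4620) / 105 = 308.

308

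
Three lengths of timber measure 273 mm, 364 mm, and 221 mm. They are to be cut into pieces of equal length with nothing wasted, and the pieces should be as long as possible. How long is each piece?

The greatest length dividing all of 273, 364, and 221 is their gcd.
273 = 3 × 7 × 13
364 = 2^2 × 7 × 13
221 = 13 × 17
gcd(273, 364, 221) = 13.

13 mm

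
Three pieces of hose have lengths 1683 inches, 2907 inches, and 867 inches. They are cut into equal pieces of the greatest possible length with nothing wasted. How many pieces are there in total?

Piece length = gcd(1683, 2907, 867).
1683 = 3^2 × 11 × 17
2907 = 3^2 × 17 × 19
867 = 3 × 17^2
gcd(1683, 2907, 867) = 3 × 17 = 51.
Total pieces = 1683/51 + 2907/51 + 867/51 = 33 + 57 + 17 = 107.

107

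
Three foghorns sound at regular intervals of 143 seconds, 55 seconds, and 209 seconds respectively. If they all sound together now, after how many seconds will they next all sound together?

The first simultaneous occurrence is after LCM of the individual periods.
143 = 11 × 13
55 = 5 × 11
209 = 11 × 19
LCM(143, 55, 209) = 5 × 11 × 13 × 19 = 13585.

13585 seconds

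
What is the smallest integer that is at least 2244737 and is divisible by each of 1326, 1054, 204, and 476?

The integer must be a common multiple of 1326, 1054, 204, and 476, so a multiple of their LCM.
1326 = 2 × 3 × 13 × 17
1054 = 2 × 17 × 31
204 = 2^2 × 3 × 17
476 = 2^2 × 7 × 17
LCM(1326, 1054, 204, 476) = 2^2 × 3 × 7 × 13 × 17 × 31 = 575484.
Smallest multiple of 575484 that is ≥ 2244737: ⌈2244737/575484⌉ × 575484 = 4 × 575484 = 2301936.

2301936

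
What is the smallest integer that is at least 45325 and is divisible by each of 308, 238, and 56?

52360

The integer must be a common multiple of 308, 238, and 56, so a multiple of their LCM.
308 = 2^2 × 7 × 11
238 = 2 × 7 × 17
56 = 2^3 × 7
LCM(308, 238, 56) = 2^3 × 7 × 11 × 17 = 10472.
Smallest multiple of 10472 that is ≥ 45325: ⌈45325/10472⌉ × 10472 = 5 × 10472 = 52360.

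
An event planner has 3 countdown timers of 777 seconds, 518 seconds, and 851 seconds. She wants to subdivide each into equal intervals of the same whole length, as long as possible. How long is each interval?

The interval must divide each timer length; the longest such is the gcd.
777 = 3 × 7 × 37
518 = 2 × 7 × 37
851 = 23 × 37
gcd(777, 518, 851) = 37.

37 seconds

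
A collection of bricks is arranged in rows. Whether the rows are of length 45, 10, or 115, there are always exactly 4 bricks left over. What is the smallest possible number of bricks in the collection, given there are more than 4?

N − 4 must be a common multiple of 45, 10, and 115.
45 = 3^2 × 5
10 = 2 × 5
115 = 5 × 23
LCM(45, 10, 115) = 2 × 3^2 × 5 × 23 = 2070.
Smallest N > 4 is LCM + 4 = 2070 + 4 = 2074.

2074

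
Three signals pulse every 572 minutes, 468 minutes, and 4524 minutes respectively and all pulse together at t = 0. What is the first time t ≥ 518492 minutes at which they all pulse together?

Joint pulses occur at multiples of LCM(572, 468, 4524).
572 = 2^2 × 11 × 13
468 = 2^2 × 3^2 × 13
4524 = 2^2 × 3 × 13 × 29
LCM(572, 468, 4524) = 2^2 × 3^2 × 11 × 13 × 29 = 149292.
Smallest multiple of 149292 that is ≥ 518492: ⌈518492/149292⌉ × 149292 = 4 × 149292 = 597168.

597168 minutes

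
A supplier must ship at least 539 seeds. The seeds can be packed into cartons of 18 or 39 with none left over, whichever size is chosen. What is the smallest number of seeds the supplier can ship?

702

The number of seeds must be a common multiple of 18 and 39, so a multiple of their LCM.
18 = 2 × 3^2
39 = 3 × 13
LCM(18, 39) = 2 × 3^2 × 13 = 234.
Smallest multiple of 234 that is ≥ 539: ⌈539/234⌉ × 234 = 3 × 234 = 702.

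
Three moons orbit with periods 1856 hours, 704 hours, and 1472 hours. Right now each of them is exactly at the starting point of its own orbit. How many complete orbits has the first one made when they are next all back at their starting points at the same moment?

253 orbits

All finish a whole number of cycles simultaneously at t = LCM of the periods.
1856 = 2^6 × 29
704 = 2^6 × 11
1472 = 2^6 × 23
LCM(1856, 704, 1472) = 2^6 × 11 × 23 × 29 = 469568.
Orbits for period 1856: 469568 / 1856 = 253.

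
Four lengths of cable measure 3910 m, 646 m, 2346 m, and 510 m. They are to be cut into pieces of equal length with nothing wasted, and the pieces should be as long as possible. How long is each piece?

34 m

The greatest length dividing all of 3910, 646, 2346, and 510 is their gcd.
3910 = 2 × 5 × 17 × 23
646 = 2 × 17 × 19
2346 = 2 × 3 × 17 × 23
510 = 2 × 3 × 5 × 17
gcd(3910, 646, 2346, 510) = 2 × 17 = 34.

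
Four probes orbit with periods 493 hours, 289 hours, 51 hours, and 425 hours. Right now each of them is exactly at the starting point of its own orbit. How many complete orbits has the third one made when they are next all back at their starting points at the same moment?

They are all back at their starting positions together after one LCM of the periods.
493 = 17 × 29
289 = 17^2
51 = 3 × 17
425 = 5^2 × 17
LCM(493, 289, 51, 425) = 3 × 5^2 × 17^2 × 29 = 628575.
Orbits for period 51: 628575 / 51 = 12325.

12325 orbits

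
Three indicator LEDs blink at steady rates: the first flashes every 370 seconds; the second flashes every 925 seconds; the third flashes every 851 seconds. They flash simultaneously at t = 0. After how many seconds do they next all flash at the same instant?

42550 seconds

We need the least common multiple of the intervals.
370 = 2 × 5 × 37
925 = 5^2 × 37
851 = 23 × 37
LCM(370, 925, 851) = 2 × 5^2 × 23 × 37 = 42550.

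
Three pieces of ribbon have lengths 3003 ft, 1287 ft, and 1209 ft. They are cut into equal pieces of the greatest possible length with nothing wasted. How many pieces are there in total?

141

Piece length = gcd(3003, 1287, 1209).
3003 = 3 × 7 × 11 × 13
1287 = 3^2 × 11 × 13
1209 = 3 × 13 × 31
gcd(3003, 1287, 1209) = 3 × 13 = 39.
Total pieces = 3003/39 + 1287/39 + 1209/39 = 77 + 33 + 31 = 141.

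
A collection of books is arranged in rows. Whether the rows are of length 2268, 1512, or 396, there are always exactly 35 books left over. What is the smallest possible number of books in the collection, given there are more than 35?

49931

N − 35 must be a common multiple of 2268, 1512, and 396.
2268 = 2^2 × 3^4 × 7
1512 = 2^3 × 3^3 × 7
396 = 2^2 × 3^2 × 11
LCM(2268, 1512, 396) = 2^3 × 3^4 × 7 × 11 = 49896.
Smallest N > 35 is LCM + 35 = 49896 + 35 = 49931.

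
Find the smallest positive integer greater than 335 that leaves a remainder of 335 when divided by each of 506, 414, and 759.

4889

N − 335 must be a common multiple of 506, 414, and 759.
506 = 2 × 11 × 23
414 = 2 × 3^2 × 23
759 = 3 × 11 × 23
LCM(506, 414, 759) = 2 × 3^2 × 11 × 23 = 4554.
Smallest N > 335 is LCM + 335 = 4554 + 335 = 4889.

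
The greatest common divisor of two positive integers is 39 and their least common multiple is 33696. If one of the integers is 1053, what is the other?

For two integers, gcd × lcm = product, so the other is (39 × 33696) / 1053 = 1314144 / 1053 = 1248.

1248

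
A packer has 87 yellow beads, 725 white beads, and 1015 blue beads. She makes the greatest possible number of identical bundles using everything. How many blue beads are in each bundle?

Number of bundles = gcd(87, 725, 1015).
87 = 3 × 29
725 = 5^2 × 29
1015 = 5 × 7 × 29
gcd(87, 725, 1015) = 29.
blue beads per bundle = 1015 / 29 = 35.

35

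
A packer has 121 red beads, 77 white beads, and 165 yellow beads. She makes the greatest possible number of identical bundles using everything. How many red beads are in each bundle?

Number of bundles = gcd(121, 77, 165).
121 = 11^2
77 = 7 × 11
165 = 3 × 5 × 11
gcd(121, 77, 165) = 11.
red beads per bundle = 121 / 11 = 11.

11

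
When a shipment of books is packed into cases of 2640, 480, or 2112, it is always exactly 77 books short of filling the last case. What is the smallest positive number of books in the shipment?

10483

Being 77 short of a full case of size k means N ≡ −77 (mod k), i.e. N + 77 is a multiple of each size.
2640 = 2^4 × 3 × 5 × 11
480 = 2^5 × 3 × 5
2112 = 2^6 × 3 × 11
LCM(2640, 480, 2112) = 2^6 × 3 × 5 × 11 = 10560.
Smallest positive N is 10560 − 77 = 10483.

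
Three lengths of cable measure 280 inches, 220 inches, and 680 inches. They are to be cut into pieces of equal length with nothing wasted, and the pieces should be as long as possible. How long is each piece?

20 inches

Each piece length must divide every original length, so the longest possible is gcd(280, 220, 680).
280 = 2^3 × 5 × 7
220 = 2^2 × 5 × 11
680 = 2^3 × 5 × 17
gcd(280, 220, 680) = 2^2 × 5 = 20.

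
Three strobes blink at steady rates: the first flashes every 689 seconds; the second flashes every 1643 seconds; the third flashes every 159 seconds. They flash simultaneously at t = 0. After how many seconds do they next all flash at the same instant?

64077 seconds

They coincide at every common multiple of the periods; the first is the LCM.
689 = 13 × 53
1643 = 31 × 53
159 = 3 × 53
LCM(689, 1643, 159) = 3 × 13 × 31 × 53 = 64077.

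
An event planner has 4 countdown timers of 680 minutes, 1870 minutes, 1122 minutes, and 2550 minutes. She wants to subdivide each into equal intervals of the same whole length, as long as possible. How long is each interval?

34 minutes

The interval must divide each timer length; the longest such is the gcd.
680 = 2^3 × 5 × 17
1870 = 2 × 5 × 11 × 17
1122 = 2 × 3 × 11 × 17
2550 = 2 × 3 × 5^2 × 17
gcd(680, 1870, 1122, 2550) = 2 × 17 = 34.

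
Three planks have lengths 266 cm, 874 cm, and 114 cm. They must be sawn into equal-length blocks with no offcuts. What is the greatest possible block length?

The block length must divide every plank, so the greatest is gcd(266, 874, 114).
266 = 2 × 7 × 19
874 = 2 × 19 × 23
114 = 2 × 3 × 19
gcd(266, 874, 114) = 2 × 19 = 38.

38 cm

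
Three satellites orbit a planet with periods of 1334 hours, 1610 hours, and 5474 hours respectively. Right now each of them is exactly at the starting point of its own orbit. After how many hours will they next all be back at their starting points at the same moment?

The first simultaneous occurrence is after LCM of the individual periods.
1334 = 2 × 23 × 29
1610 = 2 × 5 × 7 × 23
5474 = 2 × 7 × 17 × 23
LCM(1334, 1610, 5474) = 2 × 5 × 7 × 17 × 23 × 29 = 793730.

793730 hours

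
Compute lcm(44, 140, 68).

44 = 2^2 × 11
140 = 2^2 × 5 × 7
68 = 2^2 × 17
LCM(44, 140, 68) = 2^2 × 5 × 7 × 11 × 17 = 26180.

26180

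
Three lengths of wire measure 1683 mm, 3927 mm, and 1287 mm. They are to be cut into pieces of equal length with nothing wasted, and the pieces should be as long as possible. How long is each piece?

33 mm

The greatest length dividing all of 1683, 3927, and 1287 is their gcd.
1683 = 3^2 × 11 × 17
3927 = 3 × 7 × 11 × 17
1287 = 3^2 × 11 × 13
gcd(1683, 3927, 1287) = 3 × 11 = 33.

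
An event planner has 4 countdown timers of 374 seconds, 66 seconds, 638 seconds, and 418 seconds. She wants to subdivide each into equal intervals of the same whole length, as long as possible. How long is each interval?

The interval must divide each timer length; the longest such is the gcd.
374 = 2 × 11 × 17
66 = 2 × 3 × 11
638 = 2 × 11 × 29
418 = 2 × 11 × 19
gcd(374, 66, 638, 418) = 2 × 11 = 22.

22 seconds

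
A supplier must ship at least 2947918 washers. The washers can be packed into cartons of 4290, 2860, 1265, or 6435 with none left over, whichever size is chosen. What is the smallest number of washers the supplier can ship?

The number of washers must be a common multiple of 4290, 2860, 1265, and 6435, so a multiple of their LCM.
4290 = 2 × 3 × 5 × 11 × 13
2860 = 2^2 × 5 × 11 × 13
1265 = 5 × 11 × 23
6435 = 3^2 × 5 × 11 × 13
LCM(4290, 2860, 1265, 6435) = 2^2 × 3^2 × 5 × 11 × 13 × 23 = 592020.
Smallest multiple of 592020 that is ≥ 2947918: ⌈2947918/592020⌉ × 592020 = 5 × 592020 = 2960100.

2960100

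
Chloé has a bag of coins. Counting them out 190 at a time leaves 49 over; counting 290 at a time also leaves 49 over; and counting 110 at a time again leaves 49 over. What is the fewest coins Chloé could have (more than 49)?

60659

N − 49 must be a common multiple of 190, 290, and 110.
190 = 2 × 5 × 19
290 = 2 × 5 × 29
110 = 2 × 5 × 11
LCM(190, 290, 110) = 2 × 5 × 11 × 19 × 29 = 60610.
Smallest N > 49 is LCM + 49 = 60610 + 49 = 60659.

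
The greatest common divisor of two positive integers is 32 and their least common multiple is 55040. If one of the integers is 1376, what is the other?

For two integers, gcd × lcm = product, so the other is (32 × 55040) / 1376 = 1761280 / 1376 = 1280.

1280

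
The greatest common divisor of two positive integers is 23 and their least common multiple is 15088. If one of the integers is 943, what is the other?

368

For two integers, gcd × lcm = product, so the other is (23 × 15088) / 943 = 347024 / 943 = 368.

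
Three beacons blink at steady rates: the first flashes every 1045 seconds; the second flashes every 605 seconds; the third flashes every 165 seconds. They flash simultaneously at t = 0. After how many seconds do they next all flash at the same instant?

The first simultaneous occurrence is after LCM of the individual periods.
1045 = 5 × 11 × 19
605 = 5 × 11^2
165 = 3 × 5 × 11
LCM(1045, 605, 165) = 3 × 5 × 11^2 × 19 = 34485.

34485 seconds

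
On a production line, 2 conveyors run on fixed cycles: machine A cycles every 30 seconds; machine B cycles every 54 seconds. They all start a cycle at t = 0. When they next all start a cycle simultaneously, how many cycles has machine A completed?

9 cycles

All finish a whole number of cycles simultaneously at t = LCM of the periods.
30 = 2 × 3 × 5
54 = 2 × 3^3
LCM(30, 54) = 2 × 3^3 × 5 = 270.
Cycles for period 30: 270 / 30 = 9.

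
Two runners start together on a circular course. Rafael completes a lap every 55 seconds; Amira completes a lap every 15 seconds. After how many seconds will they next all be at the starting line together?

165 seconds

The first simultaneous occurrence is after LCM of the individual periods.
55 = 5 × 11
15 = 3 × 5
LCM(55, 15) = 3 × 5 × 11 = 165.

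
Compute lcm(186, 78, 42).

186 = 2 × 3 × 31
78 = 2 × 3 × 13
42 = 2 × 3 × 7
LCM(186, 78, 42) = 2 × 3 × 7 × 13 × 31 = 16926.

16926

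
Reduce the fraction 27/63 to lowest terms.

3/7

27 = 3^3
63 = 3^2 × 7
gcd(27, 63) = 3^2 = 9.
Divide numerator and denominator by 9: 27/63 = 3/7.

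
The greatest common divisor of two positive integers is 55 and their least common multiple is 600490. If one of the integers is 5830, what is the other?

5665

For two integers, gcd × lcm = product, so the other is (55 × 600490) / 5830 = 33026950 / 5830 = 5665.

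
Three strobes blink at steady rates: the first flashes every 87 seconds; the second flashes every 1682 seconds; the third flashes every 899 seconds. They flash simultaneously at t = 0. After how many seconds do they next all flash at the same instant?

We need the least common multiple of the intervals.
87 = 3 × 29
1682 = 2 × 29^2
899 = 29 × 31
LCM(87, 1682, 899) = 2 × 3 × 29^2 × 31 = 156426.

156426 seconds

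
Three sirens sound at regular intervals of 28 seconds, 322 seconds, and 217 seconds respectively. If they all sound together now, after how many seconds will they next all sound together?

19964 seconds

They coincide at every common multiple of the periods; the first is the LCM.
28 = 2^2 × 7
322 = 2 × 7 × 23
217 = 7 × 31
LCM(28, 322, 217) = 2^2 × 7 × 23 × 31 = 19964.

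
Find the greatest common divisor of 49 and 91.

7

49 = 7^2
91 = 7 × 13
gcd(49, 91) = 7.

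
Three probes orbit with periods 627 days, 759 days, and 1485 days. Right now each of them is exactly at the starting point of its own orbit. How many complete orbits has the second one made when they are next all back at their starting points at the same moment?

All finish a whole number of cycles simultaneously at t = LCM of the periods.
627 = 3 × 11 × 19
759 = 3 × 11 × 23
1485 = 3^3 × 5 × 11
LCM(627, 759, 1485) = 3^3 × 5 × 11 × 19 × 23 = 648945.
Orbits for period 759: 648945 / 759 = 855.

855 orbits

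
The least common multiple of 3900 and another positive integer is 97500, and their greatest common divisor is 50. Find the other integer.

1250

gcd × lcm = product of the two integers, so the other integer is (50 × 97500) / 3900 = 1250.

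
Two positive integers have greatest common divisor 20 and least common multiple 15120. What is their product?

For any two positive integers, gcd × lcm = product = 20 × 15120 = 302400.

302400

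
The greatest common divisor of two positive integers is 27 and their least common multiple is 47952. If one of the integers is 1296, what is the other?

For two integers, gcd × lcm = product, so the other is (27 × 47952) / 1296 = 1294704 / 1296 = 999.

999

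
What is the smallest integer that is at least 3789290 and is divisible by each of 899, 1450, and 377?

4090450

The integer must be a common multiple of 899, 1450, and 377, so a multiple of their LCM.
899 = 29 × 31
1450 = 2 × 5^2 × 29
377 = 13 × 29
LCM(899, 1450, 377) = 2 × 5^2 × 13 × 29 × 31 = 584350.
Smallest multiple of 584350 that is ≥ 3789290: ⌈3789290/584350⌉ × 584350 = 7 × 584350 = 4090450.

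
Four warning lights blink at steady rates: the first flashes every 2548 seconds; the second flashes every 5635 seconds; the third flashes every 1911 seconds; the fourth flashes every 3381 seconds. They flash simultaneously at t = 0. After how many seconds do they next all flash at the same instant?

879060 seconds

The first simultaneous occurrence is after LCM of the individual periods.
2548 = 2^2 × 7^2 × 13
5635 = 5 × 7^2 × 23
1911 = 3 × 7^2 × 13
3381 = 3 × 7^2 × 23
LCM(2548, 5635, 1911, 3381) = 2^2 × 3 × 5 × 7^2 × 13 × 23 = 879060.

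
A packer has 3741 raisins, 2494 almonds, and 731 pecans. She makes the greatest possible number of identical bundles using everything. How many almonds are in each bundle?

Number of bundles = gcd(3741, 2494, 731).
3741 = 3 × 29 × 43
2494 = 2 × 29 × 43
731 = 17 × 43
gcd(3741, 2494, 731) = 43.
almonds per bundle = 2494 / 43 = 58.

58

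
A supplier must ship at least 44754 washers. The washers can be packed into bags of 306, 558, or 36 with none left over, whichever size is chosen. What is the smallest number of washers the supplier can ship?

The number of washers must be a common multiple of 306, 558, and 36, so a multiple of their LCM.
306 = 2 × 3^2 × 17
558 = 2 × 3^2 × 31
36 = 2^2 × 3^2
LCM(306, 558, 36) = 2^2 × 3^2 × 17 × 31 = 18972.
Smallest multiple of 18972 that is ≥ 44754: ⌈44754/18972⌉ × 18972 = 3 × 18972 = 56916.

56916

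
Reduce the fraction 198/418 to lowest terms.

9/19

198 = 2 × 3^2 × 11
418 = 2 × 11 × 19
gcd(198, 418) = 2 × 11 = 22.
Divide numerator and denominator by 22: 198/418 = 9/19.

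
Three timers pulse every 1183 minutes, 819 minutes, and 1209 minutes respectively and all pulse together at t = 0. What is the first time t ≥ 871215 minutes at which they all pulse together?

Joint pulses occur at multiples of LCM(1183, 819, 1209).
1183 = 7 × 13^2
819 = 3^2 × 7 × 13
1209 = 3 × 13 × 31
LCM(1183, 819, 1209) = 3^2 × 7 × 13^2 × 31 = 330057.
Smallest multiple of 330057 that is ≥ 871215: ⌈871215/330057⌉ × 330057 = 3 × 330057 = 990171.

990171 minutes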